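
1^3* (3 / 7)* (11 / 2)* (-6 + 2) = -66 / 7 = -9.43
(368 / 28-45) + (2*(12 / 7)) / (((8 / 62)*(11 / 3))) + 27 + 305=23669 / 77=307.39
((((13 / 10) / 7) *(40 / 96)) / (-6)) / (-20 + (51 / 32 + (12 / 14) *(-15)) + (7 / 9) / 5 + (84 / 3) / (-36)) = 130 / 321407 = 0.00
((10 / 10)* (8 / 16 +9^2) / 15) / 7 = 163 / 210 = 0.78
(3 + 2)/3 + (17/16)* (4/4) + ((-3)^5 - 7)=-11869/48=-247.27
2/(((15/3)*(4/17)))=17/10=1.70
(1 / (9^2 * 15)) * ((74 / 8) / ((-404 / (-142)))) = 2627 / 981720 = 0.00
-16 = -16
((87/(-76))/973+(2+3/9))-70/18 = -1.56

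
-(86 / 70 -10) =307 / 35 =8.77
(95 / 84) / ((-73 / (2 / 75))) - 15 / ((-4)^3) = 344317 / 1471680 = 0.23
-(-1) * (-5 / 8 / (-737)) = 5 / 5896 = 0.00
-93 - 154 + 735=488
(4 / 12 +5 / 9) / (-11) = -0.08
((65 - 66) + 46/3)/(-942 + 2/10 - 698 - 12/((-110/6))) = -2365/270459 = -0.01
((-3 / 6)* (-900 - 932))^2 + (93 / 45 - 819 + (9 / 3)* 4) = 838251.07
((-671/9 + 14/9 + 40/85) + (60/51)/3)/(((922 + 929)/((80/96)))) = -18395/566406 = -0.03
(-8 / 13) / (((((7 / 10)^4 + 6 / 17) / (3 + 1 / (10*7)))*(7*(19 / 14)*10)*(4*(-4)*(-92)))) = -89675 / 4009189639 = -0.00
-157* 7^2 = -7693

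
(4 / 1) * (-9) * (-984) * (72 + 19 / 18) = 2587920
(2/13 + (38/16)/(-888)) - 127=-11714743/92352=-126.85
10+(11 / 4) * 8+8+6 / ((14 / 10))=310 / 7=44.29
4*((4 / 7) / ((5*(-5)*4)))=-0.02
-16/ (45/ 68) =-1088/ 45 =-24.18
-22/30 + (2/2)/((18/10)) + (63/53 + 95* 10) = 2268161/2385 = 951.01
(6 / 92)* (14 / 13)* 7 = 147 / 299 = 0.49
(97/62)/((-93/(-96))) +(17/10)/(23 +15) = 606097/365180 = 1.66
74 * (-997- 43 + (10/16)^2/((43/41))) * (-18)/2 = 952731315/1376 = 692391.94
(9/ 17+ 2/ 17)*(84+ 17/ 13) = 12199/ 221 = 55.20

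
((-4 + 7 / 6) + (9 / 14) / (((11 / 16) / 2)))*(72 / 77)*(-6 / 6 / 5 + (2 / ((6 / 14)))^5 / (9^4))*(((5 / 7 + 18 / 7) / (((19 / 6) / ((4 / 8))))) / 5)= -814927076 / 63495684945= -0.01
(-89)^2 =7921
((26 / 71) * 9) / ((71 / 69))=16146 / 5041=3.20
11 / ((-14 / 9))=-7.07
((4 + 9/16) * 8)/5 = 73/10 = 7.30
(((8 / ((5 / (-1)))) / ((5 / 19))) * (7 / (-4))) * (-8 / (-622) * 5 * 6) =6384 / 1555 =4.11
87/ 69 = 29/ 23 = 1.26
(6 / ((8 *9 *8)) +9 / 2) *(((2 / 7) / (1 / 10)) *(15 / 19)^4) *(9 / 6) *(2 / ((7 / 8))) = 109603125 / 6385729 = 17.16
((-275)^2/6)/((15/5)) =75625/18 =4201.39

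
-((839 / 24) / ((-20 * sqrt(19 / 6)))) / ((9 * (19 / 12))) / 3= 839 * sqrt(114) / 389880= 0.02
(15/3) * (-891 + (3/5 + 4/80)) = -17807/4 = -4451.75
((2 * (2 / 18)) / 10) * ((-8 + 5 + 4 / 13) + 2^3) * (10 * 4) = 184 / 39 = 4.72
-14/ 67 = -0.21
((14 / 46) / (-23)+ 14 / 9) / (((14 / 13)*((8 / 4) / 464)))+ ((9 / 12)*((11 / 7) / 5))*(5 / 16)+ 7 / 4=712577353 / 2132928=334.08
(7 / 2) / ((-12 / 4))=-7 / 6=-1.17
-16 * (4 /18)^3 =-128 /729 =-0.18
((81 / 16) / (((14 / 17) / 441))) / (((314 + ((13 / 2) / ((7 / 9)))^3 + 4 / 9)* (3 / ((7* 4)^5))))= 384078529191168 / 22180037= 17316406.15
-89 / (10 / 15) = -267 / 2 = -133.50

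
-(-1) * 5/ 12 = 5/ 12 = 0.42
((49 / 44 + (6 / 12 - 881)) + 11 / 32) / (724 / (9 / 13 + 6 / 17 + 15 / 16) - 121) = -2169364653 / 602530016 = -3.60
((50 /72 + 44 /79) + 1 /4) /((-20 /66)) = -4697 /948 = -4.95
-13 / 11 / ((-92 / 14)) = 91 / 506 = 0.18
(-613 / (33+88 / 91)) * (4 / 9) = -223132 / 27819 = -8.02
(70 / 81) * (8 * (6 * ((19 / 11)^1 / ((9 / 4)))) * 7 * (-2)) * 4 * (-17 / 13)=81034240 / 34749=2331.99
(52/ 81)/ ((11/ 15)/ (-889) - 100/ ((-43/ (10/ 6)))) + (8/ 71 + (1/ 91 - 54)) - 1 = -21207275127104/ 387625944069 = -54.71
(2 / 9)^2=4 / 81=0.05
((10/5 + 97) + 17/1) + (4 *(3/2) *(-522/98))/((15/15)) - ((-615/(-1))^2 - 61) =-18525918/49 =-378079.96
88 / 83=1.06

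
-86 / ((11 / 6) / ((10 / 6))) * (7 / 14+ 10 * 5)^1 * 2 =-7896.36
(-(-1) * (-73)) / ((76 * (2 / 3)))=-219 / 152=-1.44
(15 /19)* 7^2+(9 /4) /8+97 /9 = 272195 /5472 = 49.74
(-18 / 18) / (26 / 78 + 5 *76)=-3 / 1141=-0.00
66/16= 33/8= 4.12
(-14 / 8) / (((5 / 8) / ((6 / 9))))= -28 / 15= -1.87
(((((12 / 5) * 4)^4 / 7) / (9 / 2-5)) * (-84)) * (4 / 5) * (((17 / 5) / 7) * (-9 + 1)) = -69306679296 / 109375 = -633661.07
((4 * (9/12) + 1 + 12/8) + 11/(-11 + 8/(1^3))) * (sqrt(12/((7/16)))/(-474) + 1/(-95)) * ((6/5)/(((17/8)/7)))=-0.16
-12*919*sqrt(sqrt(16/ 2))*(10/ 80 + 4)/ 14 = -90981*2^(3/ 4)/ 28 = -5464.69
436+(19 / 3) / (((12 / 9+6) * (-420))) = 4028621 / 9240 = 436.00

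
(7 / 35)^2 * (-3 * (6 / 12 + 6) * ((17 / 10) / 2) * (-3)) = 1.99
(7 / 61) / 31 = 7 / 1891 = 0.00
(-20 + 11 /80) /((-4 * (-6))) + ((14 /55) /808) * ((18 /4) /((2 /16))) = -1741187 /2133120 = -0.82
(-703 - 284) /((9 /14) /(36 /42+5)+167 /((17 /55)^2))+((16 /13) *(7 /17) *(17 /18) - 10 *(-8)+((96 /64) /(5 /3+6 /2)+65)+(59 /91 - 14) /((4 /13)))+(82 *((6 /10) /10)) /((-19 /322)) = 595056927533147 /32232239225550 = 18.46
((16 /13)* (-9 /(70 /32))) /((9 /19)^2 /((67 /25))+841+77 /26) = -111453696 /18577579685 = -0.01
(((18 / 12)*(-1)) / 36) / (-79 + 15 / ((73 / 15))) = 0.00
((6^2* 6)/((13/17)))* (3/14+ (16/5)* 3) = 1261332/455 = 2772.16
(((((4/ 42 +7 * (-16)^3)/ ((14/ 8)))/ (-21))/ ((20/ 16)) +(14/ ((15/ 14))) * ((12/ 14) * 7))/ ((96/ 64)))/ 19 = 21687728/ 879795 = 24.65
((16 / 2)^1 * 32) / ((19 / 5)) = 1280 / 19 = 67.37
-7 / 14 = -0.50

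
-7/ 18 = -0.39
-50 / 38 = -25 / 19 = -1.32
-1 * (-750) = 750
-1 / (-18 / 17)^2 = -289 / 324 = -0.89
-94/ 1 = -94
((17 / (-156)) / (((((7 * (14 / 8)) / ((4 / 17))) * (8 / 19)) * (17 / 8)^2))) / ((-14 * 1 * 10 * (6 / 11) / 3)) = 836 / 19329765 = 0.00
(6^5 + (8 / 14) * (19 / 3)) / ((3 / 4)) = 653488 / 63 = 10372.83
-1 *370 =-370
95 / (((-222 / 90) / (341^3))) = -56503844925 / 37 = -1527130943.92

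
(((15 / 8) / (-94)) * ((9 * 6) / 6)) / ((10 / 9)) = -243 / 1504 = -0.16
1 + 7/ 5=12/ 5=2.40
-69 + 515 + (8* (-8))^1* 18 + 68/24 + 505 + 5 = -1159/6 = -193.17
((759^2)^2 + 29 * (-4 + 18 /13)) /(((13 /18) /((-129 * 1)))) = -10017807247792854 /169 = -59276965963271.33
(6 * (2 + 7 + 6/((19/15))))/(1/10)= 15660/19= 824.21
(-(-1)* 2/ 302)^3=1/ 3442951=0.00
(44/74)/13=22/481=0.05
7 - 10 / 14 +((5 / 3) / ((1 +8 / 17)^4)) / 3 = 31522147 / 4921875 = 6.40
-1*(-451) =451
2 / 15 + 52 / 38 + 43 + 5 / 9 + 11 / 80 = 123653 / 2736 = 45.19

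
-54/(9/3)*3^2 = -162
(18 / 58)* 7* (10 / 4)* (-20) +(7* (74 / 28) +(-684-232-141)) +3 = -1144.12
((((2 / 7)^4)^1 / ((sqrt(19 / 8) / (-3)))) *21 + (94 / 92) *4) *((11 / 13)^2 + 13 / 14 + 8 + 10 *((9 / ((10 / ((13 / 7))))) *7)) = 14083127 / 27209- 43148304 *sqrt(38) / 7709611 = 483.09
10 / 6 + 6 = 23 / 3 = 7.67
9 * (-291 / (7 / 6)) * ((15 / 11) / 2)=-117855 / 77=-1530.58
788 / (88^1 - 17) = 788 / 71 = 11.10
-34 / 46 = -0.74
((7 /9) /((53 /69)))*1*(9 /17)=0.54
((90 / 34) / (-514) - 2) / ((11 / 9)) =-157689 / 96118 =-1.64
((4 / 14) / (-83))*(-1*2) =4 / 581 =0.01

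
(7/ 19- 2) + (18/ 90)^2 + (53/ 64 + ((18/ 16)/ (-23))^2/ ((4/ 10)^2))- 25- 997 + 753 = -269.75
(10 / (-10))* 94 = -94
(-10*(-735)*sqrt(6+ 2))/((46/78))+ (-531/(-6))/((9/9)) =177/2+ 573300*sqrt(2)/23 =35339.31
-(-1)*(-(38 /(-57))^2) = -4 /9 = -0.44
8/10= 4/5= 0.80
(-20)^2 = 400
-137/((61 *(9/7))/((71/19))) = -68089/10431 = -6.53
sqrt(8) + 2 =2 + 2 * sqrt(2) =4.83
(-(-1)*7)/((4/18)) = 63/2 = 31.50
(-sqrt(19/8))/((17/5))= -5 * sqrt(38)/68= -0.45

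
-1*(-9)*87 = 783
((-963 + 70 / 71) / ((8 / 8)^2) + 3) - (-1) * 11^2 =-59499 / 71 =-838.01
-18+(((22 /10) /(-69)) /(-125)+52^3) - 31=6061606886 /43125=140559.00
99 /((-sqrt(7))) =-99 * sqrt(7) /7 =-37.42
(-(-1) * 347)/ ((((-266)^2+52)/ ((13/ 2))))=4511/ 141616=0.03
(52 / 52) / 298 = 0.00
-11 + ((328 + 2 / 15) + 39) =5342 / 15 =356.13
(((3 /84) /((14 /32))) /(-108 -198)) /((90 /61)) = -61 /337365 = -0.00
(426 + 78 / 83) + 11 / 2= 71785 / 166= 432.44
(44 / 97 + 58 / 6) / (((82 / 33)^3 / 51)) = 1799185905 / 53482696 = 33.64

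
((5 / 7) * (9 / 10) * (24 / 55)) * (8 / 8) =108 / 385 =0.28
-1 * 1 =-1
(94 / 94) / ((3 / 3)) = 1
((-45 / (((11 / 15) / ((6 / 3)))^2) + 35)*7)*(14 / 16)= -1776985 / 968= -1835.73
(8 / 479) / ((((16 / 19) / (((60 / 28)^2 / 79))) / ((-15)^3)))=-14428125 / 3708418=-3.89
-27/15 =-9/5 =-1.80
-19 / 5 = -3.80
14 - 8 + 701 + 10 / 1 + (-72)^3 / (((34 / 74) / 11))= -151899747 / 17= -8935279.24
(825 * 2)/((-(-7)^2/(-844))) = 1392600/49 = 28420.41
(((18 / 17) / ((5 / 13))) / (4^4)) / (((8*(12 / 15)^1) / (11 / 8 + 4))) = 5031 / 557056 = 0.01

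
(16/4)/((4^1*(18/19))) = 19/18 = 1.06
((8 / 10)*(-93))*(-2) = 744 / 5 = 148.80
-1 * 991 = -991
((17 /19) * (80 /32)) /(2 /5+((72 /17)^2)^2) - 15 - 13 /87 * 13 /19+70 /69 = -48014939308421 /3409957617412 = -14.08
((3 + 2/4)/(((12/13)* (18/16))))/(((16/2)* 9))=91/1944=0.05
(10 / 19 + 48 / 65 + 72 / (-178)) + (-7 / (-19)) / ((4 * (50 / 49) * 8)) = 30655411 / 35172800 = 0.87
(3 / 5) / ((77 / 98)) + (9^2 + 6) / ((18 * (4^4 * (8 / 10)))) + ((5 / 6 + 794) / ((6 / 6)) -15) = 87929101 / 112640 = 780.62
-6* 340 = -2040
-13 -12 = -25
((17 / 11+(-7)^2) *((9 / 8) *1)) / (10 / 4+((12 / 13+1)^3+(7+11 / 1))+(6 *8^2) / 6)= 305383 / 491997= 0.62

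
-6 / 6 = -1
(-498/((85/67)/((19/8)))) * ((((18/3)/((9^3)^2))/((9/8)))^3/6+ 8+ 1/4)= -8478140713274074038331775/1102295001621161544624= -7691.35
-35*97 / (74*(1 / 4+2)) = -6790 / 333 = -20.39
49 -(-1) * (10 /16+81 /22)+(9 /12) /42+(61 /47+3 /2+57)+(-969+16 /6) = -18526619 /21714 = -853.21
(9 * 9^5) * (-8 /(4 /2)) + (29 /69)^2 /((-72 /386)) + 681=-364230888181 /171396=-2125083.95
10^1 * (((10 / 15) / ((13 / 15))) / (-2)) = -50 / 13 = -3.85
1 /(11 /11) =1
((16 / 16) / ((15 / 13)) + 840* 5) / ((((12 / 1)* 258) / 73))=4599949 / 46440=99.05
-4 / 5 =-0.80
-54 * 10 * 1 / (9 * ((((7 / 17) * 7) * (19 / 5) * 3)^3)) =-12282500 / 7262590419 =-0.00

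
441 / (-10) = -441 / 10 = -44.10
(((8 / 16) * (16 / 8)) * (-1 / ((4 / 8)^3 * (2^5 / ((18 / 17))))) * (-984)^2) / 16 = -272322 / 17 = -16018.94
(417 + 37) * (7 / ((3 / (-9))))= -9534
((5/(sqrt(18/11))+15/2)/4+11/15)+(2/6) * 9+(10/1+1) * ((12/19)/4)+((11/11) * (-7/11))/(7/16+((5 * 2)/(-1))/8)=5 * sqrt(22)/24+2650181/326040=9.11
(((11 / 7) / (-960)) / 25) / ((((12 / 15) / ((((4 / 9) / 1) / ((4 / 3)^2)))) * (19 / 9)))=-33 / 3404800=-0.00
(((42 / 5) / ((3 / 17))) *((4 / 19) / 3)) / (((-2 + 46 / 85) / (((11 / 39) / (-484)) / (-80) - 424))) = 117752192537 / 121286880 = 970.86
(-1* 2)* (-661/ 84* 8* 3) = 2644/ 7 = 377.71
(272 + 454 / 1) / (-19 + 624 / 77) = -66.63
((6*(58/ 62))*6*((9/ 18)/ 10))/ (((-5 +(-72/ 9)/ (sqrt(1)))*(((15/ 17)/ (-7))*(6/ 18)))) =31059/ 10075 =3.08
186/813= 62/271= 0.23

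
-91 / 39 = -2.33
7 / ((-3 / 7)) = -16.33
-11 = -11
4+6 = 10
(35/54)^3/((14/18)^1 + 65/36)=42875/406782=0.11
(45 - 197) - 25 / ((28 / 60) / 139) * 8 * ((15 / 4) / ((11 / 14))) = -3129172 / 11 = -284470.18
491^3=118370771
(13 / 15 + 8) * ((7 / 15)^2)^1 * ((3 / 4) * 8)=11.59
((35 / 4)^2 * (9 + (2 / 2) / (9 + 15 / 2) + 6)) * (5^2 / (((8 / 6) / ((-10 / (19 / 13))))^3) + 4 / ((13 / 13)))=-112725402015275 / 28972416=-3890783.63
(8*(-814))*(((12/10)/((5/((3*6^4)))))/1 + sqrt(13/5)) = -151911936/25-6512*sqrt(65)/5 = -6086977.72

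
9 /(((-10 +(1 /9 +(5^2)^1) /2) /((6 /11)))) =486 /253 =1.92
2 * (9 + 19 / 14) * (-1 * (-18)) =2610 / 7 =372.86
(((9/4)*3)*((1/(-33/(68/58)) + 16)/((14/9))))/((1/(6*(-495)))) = -83532465/406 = -205744.99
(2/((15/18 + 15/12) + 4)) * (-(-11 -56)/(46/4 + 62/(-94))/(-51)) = -50384/1264579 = -0.04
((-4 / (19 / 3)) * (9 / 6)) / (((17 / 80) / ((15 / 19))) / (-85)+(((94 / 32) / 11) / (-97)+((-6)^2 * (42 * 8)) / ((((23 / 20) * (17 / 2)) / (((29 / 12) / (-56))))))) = 22528638000 / 1270041492121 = 0.02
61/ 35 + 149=5276/ 35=150.74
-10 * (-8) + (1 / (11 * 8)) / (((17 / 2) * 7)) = 418881 / 5236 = 80.00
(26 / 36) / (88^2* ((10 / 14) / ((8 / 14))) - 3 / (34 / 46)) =221 / 2960838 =0.00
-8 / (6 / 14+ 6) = -56 / 45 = -1.24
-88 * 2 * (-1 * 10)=1760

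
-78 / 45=-26 / 15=-1.73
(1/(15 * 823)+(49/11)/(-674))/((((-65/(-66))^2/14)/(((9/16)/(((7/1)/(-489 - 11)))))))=177454827/46872319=3.79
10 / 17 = 0.59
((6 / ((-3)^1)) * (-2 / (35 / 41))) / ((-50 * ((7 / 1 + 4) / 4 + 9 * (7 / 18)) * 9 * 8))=-41 / 196875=-0.00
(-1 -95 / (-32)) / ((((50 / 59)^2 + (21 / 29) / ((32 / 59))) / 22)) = 139915314 / 6632959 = 21.09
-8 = -8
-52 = -52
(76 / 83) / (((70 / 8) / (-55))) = -3344 / 581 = -5.76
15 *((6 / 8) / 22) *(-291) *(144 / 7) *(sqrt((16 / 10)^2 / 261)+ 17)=-52343.04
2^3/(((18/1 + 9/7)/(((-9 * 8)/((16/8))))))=-224/15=-14.93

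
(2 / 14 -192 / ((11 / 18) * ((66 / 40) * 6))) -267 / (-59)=-1352632 / 49973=-27.07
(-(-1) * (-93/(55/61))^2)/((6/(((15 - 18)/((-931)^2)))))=-32182929/5243904050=-0.01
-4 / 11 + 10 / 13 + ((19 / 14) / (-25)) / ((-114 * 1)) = 0.41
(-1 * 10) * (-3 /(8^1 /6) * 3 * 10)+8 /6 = 676.33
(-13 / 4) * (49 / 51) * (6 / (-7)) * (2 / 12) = 91 / 204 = 0.45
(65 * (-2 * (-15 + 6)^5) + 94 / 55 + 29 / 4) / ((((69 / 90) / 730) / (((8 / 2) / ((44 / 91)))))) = 168280811903295 / 2783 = 60467413547.72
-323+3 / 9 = -968 / 3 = -322.67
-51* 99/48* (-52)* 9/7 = 196911/28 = 7032.54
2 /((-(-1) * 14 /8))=8 /7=1.14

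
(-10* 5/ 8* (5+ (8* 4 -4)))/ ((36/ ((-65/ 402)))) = 17875/ 19296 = 0.93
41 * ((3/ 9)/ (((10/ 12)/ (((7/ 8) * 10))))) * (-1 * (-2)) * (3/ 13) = 861/ 13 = 66.23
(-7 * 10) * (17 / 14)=-85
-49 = -49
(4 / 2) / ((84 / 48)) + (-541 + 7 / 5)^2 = 50954628 / 175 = 291169.30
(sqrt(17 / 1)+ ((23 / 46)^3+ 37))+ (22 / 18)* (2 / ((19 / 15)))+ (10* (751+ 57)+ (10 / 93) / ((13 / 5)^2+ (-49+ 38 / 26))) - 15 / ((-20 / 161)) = sqrt(17)+ 514560287631 / 62448136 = 8243.93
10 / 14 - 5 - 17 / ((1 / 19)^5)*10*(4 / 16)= -1473278965 / 14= -105234211.79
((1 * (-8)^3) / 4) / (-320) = 2 / 5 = 0.40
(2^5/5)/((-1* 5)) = -32/25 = -1.28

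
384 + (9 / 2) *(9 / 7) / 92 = 494673 / 1288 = 384.06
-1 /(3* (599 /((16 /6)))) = -8 /5391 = -0.00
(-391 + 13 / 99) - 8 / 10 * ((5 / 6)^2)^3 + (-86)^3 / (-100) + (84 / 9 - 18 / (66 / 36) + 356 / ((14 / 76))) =7901.51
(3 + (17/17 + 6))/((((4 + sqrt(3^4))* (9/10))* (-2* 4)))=-25/234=-0.11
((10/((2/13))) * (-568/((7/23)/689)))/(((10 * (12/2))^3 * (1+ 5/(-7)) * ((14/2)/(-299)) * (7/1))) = 4373407519/529200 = 8264.19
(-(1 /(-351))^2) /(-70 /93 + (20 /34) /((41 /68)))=-1271 /34906950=-0.00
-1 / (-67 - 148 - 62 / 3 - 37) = 3 / 818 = 0.00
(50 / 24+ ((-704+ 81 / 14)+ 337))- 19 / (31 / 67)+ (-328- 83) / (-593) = -616900393 / 1544172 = -399.50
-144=-144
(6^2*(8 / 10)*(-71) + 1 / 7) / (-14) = 71563 / 490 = 146.05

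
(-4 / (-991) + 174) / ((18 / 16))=1379504 / 8919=154.67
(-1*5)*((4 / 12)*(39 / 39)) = -5 / 3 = -1.67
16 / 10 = 8 / 5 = 1.60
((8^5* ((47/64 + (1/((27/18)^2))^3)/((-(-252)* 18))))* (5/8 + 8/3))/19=24242888/23560551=1.03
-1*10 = -10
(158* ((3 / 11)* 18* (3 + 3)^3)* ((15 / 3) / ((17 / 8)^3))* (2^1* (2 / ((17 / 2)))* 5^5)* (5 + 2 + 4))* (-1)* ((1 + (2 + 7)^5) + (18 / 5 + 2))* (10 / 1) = -69653935300608000000 / 83521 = -833969125137486.38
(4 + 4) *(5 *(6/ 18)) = 40/ 3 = 13.33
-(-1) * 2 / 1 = 2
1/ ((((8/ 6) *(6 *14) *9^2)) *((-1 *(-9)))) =1/ 81648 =0.00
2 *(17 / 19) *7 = 238 / 19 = 12.53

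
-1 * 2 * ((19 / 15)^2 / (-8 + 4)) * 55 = 3971 / 90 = 44.12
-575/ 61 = -9.43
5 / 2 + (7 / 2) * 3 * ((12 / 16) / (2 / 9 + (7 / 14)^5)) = 4901 / 146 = 33.57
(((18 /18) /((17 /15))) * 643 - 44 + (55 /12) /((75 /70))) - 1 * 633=-32243 /306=-105.37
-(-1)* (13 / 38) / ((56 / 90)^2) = 26325 / 29792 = 0.88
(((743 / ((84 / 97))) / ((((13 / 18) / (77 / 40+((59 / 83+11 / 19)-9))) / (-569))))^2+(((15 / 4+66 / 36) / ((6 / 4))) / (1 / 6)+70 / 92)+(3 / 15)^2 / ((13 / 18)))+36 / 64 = 2838328534936231773609786773 / 185600506041600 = 15292676703694.20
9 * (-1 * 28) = -252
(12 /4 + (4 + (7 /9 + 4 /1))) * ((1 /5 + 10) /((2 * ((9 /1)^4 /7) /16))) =100912 /98415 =1.03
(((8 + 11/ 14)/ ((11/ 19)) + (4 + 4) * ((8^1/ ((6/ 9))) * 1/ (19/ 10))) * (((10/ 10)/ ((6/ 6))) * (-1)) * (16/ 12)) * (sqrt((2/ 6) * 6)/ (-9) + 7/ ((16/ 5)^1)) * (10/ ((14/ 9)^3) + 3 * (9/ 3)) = -5124237165/ 2293984 + 113871937 * sqrt(2)/ 1003618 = -2073.31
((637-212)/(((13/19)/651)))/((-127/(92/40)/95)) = -2297232525/3302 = -695709.43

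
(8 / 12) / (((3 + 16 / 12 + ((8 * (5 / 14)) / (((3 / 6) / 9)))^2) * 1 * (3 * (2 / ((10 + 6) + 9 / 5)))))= 4361 / 5841555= 0.00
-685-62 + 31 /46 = -34331 /46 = -746.33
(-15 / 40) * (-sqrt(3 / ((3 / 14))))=3 * sqrt(14) / 8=1.40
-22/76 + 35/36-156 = -155.32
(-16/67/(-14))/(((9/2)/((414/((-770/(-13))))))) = 4784/180565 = 0.03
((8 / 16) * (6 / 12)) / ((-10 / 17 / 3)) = -51 / 40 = -1.28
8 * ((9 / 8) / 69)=3 / 23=0.13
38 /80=19 /40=0.48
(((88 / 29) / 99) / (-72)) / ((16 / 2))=-1 / 18792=-0.00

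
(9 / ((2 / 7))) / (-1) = -63 / 2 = -31.50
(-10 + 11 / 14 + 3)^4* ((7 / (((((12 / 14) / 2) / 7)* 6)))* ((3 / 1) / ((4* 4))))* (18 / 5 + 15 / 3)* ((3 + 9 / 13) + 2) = 30382669917 / 116480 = 260840.23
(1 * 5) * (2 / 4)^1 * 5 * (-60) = -750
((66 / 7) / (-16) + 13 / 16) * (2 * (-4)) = -25 / 14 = -1.79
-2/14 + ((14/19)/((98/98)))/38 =-312/2527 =-0.12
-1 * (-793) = 793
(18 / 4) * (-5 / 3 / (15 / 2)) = -1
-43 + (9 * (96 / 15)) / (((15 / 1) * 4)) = -42.04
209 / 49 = 4.27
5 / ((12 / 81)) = 135 / 4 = 33.75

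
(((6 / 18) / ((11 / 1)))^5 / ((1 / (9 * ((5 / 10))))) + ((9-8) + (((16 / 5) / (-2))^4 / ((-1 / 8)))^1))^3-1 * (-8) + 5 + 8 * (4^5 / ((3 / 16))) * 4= 6222848948671970554892094642178627 / 160587452575406755142578125000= 38750.53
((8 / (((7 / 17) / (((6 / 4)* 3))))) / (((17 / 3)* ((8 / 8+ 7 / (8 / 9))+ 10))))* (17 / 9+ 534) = 66144 / 151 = 438.04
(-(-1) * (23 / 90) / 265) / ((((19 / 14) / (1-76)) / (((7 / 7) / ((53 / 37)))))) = -5957 / 160113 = -0.04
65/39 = 5/3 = 1.67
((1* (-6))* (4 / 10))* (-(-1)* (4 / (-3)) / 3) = 16 / 15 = 1.07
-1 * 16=-16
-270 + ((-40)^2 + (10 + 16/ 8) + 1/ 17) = 22815/ 17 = 1342.06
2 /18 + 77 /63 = 4 /3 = 1.33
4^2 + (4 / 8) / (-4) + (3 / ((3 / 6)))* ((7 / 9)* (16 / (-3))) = -9.01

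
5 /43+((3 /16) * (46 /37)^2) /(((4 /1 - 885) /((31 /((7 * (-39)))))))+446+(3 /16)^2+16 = 462.15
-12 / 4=-3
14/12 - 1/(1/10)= -53/6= -8.83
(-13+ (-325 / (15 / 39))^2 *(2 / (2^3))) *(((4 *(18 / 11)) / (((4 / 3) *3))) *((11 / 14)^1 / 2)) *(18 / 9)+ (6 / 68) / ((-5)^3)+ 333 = 13674547083 / 59500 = 229824.32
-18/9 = -2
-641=-641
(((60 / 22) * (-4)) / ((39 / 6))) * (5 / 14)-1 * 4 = -4604 / 1001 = -4.60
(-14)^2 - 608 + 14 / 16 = -3289 / 8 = -411.12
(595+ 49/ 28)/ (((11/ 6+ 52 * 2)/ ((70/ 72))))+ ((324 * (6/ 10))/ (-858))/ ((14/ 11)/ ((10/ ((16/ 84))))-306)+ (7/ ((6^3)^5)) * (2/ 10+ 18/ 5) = 537181387860467836069/ 97977600814456995840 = 5.48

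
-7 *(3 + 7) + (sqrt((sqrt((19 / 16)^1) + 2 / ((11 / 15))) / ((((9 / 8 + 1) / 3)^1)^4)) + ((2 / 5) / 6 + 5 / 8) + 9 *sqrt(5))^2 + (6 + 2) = -62 + (263857 + 34560 *sqrt(11) *sqrt(11 *sqrt(19) + 120) + 3433320 *sqrt(5))^2 / 145526990400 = 548.59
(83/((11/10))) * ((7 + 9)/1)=13280/11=1207.27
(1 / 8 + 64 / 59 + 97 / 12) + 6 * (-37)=-301193 / 1416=-212.71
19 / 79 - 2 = -139 / 79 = -1.76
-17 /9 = -1.89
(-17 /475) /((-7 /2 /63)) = 0.64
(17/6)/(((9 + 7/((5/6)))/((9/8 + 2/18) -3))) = -10795/37584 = -0.29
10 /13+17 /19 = 411 /247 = 1.66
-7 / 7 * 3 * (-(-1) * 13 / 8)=-39 / 8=-4.88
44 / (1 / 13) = 572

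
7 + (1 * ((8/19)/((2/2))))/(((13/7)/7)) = 2121/247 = 8.59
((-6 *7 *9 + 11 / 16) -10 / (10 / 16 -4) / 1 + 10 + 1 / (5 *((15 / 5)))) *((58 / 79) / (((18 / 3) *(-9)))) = 22818679 / 4607280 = 4.95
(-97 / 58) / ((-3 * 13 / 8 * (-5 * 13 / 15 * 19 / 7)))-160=-14901756 / 93119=-160.03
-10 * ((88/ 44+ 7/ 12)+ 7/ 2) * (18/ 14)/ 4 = -1095/ 56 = -19.55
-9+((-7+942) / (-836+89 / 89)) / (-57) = -85484 / 9519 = -8.98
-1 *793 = -793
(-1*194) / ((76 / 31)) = -3007 / 38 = -79.13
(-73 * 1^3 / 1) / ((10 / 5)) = -73 / 2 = -36.50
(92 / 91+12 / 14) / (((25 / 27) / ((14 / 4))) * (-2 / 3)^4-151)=-371790 / 30041167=-0.01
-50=-50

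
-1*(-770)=770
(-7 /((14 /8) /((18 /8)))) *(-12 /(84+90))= 18 /29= 0.62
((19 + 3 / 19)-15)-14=-187 / 19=-9.84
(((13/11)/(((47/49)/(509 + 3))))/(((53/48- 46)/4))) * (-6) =375717888/1114135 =337.23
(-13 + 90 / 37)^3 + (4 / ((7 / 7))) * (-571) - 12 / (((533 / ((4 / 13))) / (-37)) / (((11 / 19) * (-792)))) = -23884256681209 / 6668518103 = -3581.64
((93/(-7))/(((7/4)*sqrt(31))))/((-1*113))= 12*sqrt(31)/5537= 0.01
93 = 93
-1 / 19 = -0.05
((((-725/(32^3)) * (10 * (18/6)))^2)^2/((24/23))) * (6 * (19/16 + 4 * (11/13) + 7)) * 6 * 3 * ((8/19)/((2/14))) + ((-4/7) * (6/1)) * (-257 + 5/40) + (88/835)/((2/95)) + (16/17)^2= 37805177693501701075688698591/24051881511839200484261888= 1571.82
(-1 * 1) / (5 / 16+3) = -16 / 53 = -0.30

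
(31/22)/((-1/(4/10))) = -31/55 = -0.56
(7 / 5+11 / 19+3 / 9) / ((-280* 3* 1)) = -659 / 239400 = -0.00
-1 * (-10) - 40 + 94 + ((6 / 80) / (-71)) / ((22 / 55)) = 72701 / 1136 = 64.00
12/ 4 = 3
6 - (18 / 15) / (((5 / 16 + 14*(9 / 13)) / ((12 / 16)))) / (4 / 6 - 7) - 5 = 200503 / 197695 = 1.01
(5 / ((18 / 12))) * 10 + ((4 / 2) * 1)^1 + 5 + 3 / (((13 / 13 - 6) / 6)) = 551 / 15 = 36.73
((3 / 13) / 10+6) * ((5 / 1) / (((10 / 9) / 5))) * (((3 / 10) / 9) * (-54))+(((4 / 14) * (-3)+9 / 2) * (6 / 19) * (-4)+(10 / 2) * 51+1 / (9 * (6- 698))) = 87003388 / 13460265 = 6.46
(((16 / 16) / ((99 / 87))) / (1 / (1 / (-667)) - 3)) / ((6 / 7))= -203 / 132660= -0.00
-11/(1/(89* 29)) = -28391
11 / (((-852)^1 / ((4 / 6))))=-11 / 1278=-0.01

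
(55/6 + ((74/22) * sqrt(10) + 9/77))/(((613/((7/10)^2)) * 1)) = 30023/4045800 + 1813 * sqrt(10)/674300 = 0.02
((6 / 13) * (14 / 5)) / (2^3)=21 / 130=0.16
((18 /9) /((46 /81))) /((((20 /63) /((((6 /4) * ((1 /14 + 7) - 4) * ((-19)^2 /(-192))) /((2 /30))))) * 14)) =-33948801 /329728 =-102.96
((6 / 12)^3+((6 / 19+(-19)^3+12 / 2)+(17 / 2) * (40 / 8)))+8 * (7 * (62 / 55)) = -56404351 / 8360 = -6746.93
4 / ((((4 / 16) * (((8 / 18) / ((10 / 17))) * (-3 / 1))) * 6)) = -20 / 17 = -1.18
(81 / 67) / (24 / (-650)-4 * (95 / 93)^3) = -21174698025 / 75324065528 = -0.28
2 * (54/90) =1.20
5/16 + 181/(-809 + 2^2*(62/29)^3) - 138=-41437218511/300438224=-137.92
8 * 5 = 40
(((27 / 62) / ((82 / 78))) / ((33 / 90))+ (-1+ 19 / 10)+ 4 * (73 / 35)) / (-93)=-10151357 / 91016310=-0.11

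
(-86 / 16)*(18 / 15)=-129 / 20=-6.45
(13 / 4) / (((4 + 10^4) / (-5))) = -65 / 40016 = -0.00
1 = 1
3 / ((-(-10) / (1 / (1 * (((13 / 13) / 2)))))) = 3 / 5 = 0.60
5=5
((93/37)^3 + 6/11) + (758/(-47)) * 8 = -2948620997/26187601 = -112.60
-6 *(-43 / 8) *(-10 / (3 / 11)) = -2365 / 2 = -1182.50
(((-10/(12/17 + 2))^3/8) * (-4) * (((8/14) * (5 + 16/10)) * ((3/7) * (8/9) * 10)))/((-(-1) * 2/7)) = 108086000/85169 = 1269.08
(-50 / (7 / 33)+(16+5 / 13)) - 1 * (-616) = 36097 / 91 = 396.67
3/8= 0.38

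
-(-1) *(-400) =-400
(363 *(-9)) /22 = -297 /2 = -148.50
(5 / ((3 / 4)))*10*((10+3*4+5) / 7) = 1800 / 7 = 257.14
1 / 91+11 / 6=1007 / 546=1.84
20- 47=-27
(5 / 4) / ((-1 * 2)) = -5 / 8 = -0.62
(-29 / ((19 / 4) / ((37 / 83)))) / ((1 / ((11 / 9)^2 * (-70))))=284.59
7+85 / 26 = 267 / 26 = 10.27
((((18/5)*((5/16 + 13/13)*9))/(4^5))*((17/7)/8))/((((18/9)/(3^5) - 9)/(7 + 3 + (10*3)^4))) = -81311476833/71598080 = -1135.67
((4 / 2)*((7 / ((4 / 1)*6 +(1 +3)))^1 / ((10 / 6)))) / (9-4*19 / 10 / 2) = 3 / 52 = 0.06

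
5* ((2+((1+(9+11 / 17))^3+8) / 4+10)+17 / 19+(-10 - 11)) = 551927235 / 373388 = 1478.16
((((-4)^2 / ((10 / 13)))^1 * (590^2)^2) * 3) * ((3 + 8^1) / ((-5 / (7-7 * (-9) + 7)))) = -1280872914921600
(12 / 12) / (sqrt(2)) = 0.71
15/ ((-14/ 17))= -255/ 14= -18.21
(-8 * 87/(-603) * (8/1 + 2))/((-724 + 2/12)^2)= 27840/1263730483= 0.00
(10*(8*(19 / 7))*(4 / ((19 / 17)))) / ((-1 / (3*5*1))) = -81600 / 7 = -11657.14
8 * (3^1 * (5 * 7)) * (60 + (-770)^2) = 498086400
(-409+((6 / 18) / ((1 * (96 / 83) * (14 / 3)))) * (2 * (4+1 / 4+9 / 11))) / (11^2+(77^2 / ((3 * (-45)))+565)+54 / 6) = -543366135 / 866302976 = -0.63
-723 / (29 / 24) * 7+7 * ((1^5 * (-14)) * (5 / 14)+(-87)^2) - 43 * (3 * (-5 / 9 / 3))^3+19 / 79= 81448002352 / 1670139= 48767.20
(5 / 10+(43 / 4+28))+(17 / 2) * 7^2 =1823 / 4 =455.75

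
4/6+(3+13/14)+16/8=277/42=6.60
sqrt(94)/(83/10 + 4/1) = 10 *sqrt(94)/123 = 0.79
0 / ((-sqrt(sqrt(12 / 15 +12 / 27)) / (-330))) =0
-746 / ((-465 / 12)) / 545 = 2984 / 84475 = 0.04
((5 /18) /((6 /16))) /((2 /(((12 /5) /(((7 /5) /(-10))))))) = -400 /63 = -6.35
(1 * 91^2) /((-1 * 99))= -8281 /99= -83.65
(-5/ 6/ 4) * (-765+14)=3755/ 24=156.46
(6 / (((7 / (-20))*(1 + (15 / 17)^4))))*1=-5011260 / 469511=-10.67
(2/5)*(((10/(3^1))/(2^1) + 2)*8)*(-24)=-1408/5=-281.60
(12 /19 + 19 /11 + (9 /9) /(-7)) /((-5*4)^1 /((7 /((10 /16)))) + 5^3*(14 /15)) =19452 /1008425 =0.02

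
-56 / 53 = -1.06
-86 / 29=-2.97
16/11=1.45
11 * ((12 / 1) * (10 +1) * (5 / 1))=7260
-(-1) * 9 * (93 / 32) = 26.16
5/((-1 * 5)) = -1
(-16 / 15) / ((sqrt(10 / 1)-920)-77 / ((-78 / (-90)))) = 2704 * sqrt(10) / 2580023025+ 545584 / 516004605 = 0.00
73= 73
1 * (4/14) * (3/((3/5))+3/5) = 8/5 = 1.60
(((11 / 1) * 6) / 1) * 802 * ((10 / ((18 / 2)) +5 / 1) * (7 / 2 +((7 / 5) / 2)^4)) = 604911307 / 500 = 1209822.61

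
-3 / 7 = -0.43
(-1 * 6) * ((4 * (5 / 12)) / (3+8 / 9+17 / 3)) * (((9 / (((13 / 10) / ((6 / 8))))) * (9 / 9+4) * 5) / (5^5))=-243 / 5590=-0.04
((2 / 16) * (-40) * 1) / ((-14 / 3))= 15 / 14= 1.07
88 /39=2.26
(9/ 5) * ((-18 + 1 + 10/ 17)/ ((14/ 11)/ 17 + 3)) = -27621/ 2875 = -9.61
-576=-576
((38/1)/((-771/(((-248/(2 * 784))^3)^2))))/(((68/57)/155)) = -49660268470355/495391406335336448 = -0.00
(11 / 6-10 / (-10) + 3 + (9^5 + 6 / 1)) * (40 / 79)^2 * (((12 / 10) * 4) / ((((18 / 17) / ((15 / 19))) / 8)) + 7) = 191924084000 / 355737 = 539511.17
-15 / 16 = -0.94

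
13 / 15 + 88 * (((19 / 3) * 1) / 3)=186.64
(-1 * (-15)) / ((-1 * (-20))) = 0.75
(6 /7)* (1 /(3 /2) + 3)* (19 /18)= 209 /63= 3.32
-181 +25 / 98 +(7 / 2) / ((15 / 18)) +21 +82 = -36037 / 490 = -73.54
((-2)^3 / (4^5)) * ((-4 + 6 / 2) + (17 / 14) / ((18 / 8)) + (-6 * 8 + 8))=2549 / 8064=0.32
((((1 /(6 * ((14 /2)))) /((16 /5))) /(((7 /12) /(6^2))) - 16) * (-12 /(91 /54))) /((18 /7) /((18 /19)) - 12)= -493452 /41405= -11.92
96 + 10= 106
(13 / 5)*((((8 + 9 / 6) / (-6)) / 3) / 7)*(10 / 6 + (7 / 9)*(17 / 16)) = -88673 / 181440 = -0.49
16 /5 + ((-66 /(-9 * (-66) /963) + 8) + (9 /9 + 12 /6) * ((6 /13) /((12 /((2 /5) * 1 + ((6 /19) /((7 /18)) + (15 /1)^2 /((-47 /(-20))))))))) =-34379404 /406315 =-84.61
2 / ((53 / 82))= 164 / 53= 3.09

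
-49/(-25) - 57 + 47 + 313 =7624/25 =304.96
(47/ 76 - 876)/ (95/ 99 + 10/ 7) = -366.55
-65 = -65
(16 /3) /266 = 8 /399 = 0.02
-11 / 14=-0.79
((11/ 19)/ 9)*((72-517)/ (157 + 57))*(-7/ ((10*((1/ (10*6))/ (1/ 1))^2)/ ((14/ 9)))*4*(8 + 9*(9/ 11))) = 589607200/ 18297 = 32224.26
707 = 707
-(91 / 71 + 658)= -46809 / 71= -659.28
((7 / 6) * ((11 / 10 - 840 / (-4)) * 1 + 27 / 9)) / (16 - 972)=-14987 / 57360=-0.26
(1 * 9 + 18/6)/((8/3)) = 4.50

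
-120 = -120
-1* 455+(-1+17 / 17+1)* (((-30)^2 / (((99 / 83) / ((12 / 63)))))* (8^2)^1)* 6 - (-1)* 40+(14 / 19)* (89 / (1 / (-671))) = 15758173 / 1463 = 10771.14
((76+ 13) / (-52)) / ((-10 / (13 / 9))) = 89 / 360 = 0.25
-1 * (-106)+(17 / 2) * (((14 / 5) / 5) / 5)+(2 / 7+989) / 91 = 9381678 / 79625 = 117.82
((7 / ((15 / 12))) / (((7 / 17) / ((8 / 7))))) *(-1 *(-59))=32096 / 35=917.03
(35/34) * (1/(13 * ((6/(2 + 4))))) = 35/442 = 0.08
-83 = -83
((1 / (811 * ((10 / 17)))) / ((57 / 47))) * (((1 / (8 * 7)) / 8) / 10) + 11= 22780666399 / 2070969600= 11.00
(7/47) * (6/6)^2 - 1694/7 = -11367/47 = -241.85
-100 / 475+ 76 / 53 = 1232 / 1007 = 1.22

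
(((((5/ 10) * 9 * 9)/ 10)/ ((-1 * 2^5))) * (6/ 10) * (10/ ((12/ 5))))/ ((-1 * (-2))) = -81/ 512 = -0.16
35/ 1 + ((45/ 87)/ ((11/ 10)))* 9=12515/ 319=39.23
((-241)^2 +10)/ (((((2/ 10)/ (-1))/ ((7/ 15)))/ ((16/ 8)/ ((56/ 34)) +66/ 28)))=-1452275/ 3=-484091.67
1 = 1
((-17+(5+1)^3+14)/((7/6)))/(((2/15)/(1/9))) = 1065/7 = 152.14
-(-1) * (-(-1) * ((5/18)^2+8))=2617/324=8.08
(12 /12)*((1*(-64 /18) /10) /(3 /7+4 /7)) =-0.36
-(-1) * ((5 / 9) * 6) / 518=5 / 777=0.01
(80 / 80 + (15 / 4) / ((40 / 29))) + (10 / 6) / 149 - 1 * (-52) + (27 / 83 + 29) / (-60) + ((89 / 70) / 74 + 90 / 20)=6125094435 / 102497696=59.76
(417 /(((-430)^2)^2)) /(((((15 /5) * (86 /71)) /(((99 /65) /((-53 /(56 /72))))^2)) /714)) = 20889248457 /17446998767350750000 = 0.00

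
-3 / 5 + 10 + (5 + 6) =102 / 5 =20.40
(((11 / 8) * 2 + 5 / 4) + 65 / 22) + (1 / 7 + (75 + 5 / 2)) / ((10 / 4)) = 29269 / 770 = 38.01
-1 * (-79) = 79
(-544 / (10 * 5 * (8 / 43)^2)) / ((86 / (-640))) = 2339.20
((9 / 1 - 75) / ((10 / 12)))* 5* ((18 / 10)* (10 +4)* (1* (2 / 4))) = -24948 / 5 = -4989.60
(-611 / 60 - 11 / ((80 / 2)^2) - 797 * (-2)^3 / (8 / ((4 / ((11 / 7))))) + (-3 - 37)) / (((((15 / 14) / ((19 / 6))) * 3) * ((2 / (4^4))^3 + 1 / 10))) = 19492.16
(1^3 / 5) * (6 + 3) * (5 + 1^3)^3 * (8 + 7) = 5832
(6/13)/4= 3/26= 0.12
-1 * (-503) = 503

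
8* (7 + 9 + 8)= 192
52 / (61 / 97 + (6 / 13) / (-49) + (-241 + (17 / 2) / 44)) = -282746464 / 1306002499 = -0.22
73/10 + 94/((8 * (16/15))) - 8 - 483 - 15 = -487.68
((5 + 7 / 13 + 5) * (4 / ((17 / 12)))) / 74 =3288 / 8177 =0.40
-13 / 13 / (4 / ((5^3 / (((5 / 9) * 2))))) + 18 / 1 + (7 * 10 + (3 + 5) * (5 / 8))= 519 / 8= 64.88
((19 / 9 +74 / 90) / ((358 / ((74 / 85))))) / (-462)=-74 / 4792725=-0.00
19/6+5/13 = 277/78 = 3.55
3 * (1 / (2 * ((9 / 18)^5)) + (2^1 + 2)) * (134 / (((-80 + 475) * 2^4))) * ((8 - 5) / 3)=201 / 158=1.27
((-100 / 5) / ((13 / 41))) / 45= -164 / 117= -1.40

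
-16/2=-8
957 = 957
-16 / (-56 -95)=16 / 151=0.11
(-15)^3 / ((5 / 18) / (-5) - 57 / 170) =2581875 / 299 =8635.03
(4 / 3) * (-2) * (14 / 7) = -16 / 3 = -5.33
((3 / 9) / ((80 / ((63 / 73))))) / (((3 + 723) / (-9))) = -63 / 1413280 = -0.00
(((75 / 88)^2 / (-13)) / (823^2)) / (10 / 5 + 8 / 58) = -163125 / 4227660035456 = -0.00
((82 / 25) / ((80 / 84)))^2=741321 / 62500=11.86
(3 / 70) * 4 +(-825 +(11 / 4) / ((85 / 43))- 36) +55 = -1914561 / 2380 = -804.44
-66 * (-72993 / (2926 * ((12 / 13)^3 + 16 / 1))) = 481096863 / 4905040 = 98.08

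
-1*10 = -10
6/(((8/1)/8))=6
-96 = -96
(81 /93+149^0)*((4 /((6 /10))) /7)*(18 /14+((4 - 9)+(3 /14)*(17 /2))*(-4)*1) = 2320 /93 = 24.95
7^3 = 343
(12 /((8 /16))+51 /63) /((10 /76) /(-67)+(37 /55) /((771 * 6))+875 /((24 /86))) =112497581460 /14217386436239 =0.01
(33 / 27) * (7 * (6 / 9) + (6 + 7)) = 21.59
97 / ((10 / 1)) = 97 / 10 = 9.70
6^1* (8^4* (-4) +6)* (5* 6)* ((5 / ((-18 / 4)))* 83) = 271874800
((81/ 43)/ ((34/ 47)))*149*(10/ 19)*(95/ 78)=4727025/ 19006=248.71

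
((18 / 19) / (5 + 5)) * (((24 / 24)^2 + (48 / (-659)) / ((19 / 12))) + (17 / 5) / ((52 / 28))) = 20397816 / 77317175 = 0.26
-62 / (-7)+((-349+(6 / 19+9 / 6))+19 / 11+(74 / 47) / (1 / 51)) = -35247153 / 137522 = -256.30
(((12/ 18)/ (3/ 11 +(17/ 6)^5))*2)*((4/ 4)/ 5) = 0.00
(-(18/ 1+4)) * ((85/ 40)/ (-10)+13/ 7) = -10131/ 280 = -36.18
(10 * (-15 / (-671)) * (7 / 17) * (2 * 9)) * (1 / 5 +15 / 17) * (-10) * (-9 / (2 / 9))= 140842800 / 193919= 726.30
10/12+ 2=17/6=2.83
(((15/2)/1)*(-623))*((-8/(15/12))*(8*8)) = 1913856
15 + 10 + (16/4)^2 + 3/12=165/4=41.25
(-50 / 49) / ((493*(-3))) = 50 / 72471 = 0.00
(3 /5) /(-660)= -1 /1100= -0.00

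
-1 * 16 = -16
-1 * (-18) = 18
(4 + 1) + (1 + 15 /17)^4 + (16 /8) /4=3015883 /167042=18.05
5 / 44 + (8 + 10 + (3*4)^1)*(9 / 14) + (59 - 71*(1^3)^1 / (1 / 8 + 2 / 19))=-354113 / 1540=-229.94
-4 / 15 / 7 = -0.04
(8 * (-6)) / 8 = -6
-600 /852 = -0.70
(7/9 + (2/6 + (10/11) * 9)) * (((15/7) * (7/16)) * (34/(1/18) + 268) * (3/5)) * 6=27600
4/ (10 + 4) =2/ 7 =0.29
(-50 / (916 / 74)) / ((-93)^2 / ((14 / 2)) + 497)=-6475 / 2777312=-0.00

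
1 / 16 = 0.06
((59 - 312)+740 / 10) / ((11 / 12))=-2148 / 11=-195.27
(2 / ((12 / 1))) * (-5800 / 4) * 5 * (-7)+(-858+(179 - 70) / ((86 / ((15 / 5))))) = 1961867 / 258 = 7604.14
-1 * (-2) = 2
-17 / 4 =-4.25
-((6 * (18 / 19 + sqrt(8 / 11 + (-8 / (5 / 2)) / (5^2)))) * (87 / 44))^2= -12652862661 / 60061375-1226178 * sqrt(11330) / 632225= -417.11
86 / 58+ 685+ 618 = 37830 / 29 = 1304.48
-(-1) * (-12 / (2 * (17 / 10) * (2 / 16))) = -480 / 17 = -28.24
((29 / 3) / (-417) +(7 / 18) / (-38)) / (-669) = 353 / 7067316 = 0.00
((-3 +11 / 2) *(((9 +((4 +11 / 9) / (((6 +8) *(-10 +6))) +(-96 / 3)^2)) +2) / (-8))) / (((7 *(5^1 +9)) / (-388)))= 252972605 / 197568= 1280.43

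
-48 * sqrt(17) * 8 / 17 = -384 * sqrt(17) / 17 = -93.13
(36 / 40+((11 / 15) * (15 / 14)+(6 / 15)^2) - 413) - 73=-84727 / 175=-484.15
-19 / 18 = -1.06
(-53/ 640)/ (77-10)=-53/ 42880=-0.00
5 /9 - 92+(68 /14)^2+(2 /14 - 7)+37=-16630 /441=-37.71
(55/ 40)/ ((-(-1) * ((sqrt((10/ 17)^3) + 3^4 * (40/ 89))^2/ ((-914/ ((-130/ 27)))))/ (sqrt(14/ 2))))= -58847861922725691 * sqrt(1190)/ 157130622055149886000 + 9526576809410168931 * sqrt(7)/ 48347883709276888000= 0.51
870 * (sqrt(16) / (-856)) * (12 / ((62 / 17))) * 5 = -221850 / 3317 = -66.88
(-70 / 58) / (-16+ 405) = -35 / 11281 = -0.00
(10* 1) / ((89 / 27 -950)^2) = 7290 / 653364721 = 0.00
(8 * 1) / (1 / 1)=8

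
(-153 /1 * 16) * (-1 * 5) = 12240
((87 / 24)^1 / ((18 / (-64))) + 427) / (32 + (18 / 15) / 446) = 4155605 / 321147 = 12.94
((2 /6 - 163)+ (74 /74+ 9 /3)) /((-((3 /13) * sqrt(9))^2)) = 331.05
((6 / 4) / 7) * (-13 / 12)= -13 / 56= -0.23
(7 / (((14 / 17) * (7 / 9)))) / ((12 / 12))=153 / 14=10.93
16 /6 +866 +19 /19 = 2609 /3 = 869.67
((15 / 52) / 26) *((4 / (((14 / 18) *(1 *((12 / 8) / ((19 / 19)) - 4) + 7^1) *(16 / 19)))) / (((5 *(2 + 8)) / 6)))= 171 / 94640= 0.00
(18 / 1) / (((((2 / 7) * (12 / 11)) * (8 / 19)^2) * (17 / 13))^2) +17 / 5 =653552818341 / 189399040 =3450.67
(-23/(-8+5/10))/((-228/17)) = -391/1710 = -0.23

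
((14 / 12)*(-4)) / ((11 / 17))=-7.21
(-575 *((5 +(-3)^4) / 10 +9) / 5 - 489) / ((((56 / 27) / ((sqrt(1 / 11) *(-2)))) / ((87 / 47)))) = 843291 *sqrt(11) / 2068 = 1352.46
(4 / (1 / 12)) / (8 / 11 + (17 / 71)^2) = 2661648 / 43507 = 61.18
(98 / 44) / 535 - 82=-965091 / 11770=-82.00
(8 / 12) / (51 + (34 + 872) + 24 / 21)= 0.00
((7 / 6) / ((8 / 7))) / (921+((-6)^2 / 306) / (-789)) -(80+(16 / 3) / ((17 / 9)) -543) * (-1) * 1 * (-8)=12369977654967 / 3360116912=3681.41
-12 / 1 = -12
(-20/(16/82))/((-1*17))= 205/34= 6.03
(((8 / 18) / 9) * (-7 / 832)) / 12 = -7 / 202176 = -0.00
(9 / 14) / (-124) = -0.01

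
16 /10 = 8 /5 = 1.60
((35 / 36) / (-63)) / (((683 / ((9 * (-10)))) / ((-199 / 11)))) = -4975 / 135234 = -0.04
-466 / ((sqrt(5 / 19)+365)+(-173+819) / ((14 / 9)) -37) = -161235767 / 257176363+11417*sqrt(95) / 257176363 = -0.63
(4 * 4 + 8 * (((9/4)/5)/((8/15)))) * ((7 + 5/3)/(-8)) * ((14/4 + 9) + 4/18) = -270907/864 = -313.55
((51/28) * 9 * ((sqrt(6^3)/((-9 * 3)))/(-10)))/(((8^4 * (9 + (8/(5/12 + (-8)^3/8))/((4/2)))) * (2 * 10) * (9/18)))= 1853 * sqrt(6)/1862041600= 0.00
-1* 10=-10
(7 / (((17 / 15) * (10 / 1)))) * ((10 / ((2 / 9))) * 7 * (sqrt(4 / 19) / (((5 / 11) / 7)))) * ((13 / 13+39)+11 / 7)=4234923 * sqrt(19) / 323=57150.47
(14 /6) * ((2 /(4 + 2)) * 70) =490 /9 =54.44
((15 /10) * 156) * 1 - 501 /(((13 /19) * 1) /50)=-472908 /13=-36377.54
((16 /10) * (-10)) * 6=-96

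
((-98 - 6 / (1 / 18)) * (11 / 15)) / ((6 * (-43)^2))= -1133 / 83205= -0.01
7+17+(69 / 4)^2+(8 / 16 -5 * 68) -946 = -15423 / 16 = -963.94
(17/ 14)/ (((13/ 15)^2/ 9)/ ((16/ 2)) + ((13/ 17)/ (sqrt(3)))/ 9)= 20.41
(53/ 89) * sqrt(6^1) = 53 * sqrt(6)/ 89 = 1.46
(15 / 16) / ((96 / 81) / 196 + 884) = 3969 / 3742528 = 0.00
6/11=0.55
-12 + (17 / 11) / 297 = -11.99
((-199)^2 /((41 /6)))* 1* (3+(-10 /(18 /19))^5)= -612835947722056 /807003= -759397360.01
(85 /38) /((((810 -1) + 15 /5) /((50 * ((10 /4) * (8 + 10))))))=95625 /15428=6.20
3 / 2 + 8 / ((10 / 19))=167 / 10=16.70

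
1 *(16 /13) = 16 /13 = 1.23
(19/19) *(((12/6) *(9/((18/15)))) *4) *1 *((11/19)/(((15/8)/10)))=3520/19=185.26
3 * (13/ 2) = 39/ 2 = 19.50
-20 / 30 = -2 / 3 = -0.67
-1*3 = -3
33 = 33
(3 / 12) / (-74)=-1 / 296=-0.00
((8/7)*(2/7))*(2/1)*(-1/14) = -16/343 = -0.05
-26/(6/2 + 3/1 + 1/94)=-2444/565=-4.33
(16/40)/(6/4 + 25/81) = 324/1465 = 0.22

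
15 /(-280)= -3 /56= -0.05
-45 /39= -1.15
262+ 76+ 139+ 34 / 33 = 478.03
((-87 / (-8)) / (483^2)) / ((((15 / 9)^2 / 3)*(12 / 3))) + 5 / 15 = 20737583 / 62210400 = 0.33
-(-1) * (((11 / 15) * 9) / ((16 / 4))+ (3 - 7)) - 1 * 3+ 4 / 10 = -99 / 20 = -4.95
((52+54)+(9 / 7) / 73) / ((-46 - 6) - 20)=-54175 / 36792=-1.47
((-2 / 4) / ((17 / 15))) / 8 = -15 / 272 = -0.06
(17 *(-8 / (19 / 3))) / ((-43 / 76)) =37.95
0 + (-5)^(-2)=1/25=0.04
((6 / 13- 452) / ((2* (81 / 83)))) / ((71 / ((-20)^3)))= 1948840000 / 74763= 26066.90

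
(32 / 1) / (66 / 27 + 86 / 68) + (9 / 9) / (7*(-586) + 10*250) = 15685649 / 1818270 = 8.63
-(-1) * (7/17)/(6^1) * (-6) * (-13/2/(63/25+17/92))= 104650/105757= 0.99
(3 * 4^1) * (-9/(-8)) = 27/2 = 13.50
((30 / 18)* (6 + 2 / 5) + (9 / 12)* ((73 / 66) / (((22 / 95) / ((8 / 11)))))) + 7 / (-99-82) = 19128107 / 1445466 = 13.23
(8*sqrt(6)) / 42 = 4*sqrt(6) / 21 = 0.47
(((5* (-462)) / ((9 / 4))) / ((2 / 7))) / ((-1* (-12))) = -2695 / 9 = -299.44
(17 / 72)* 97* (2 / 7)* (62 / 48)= 51119 / 6048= 8.45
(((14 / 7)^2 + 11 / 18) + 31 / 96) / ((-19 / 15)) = -7105 / 1824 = -3.90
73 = 73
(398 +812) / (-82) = -605 / 41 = -14.76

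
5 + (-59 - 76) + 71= -59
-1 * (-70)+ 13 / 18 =1273 / 18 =70.72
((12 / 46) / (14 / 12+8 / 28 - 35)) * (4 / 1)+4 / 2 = 63806 / 32407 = 1.97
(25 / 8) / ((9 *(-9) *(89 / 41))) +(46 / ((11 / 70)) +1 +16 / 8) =187595741 / 634392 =295.71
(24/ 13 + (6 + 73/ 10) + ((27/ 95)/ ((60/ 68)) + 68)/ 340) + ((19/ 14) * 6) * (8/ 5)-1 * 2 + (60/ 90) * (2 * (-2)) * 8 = 13077307/ 2593500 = 5.04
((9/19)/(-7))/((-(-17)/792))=-7128/2261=-3.15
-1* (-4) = 4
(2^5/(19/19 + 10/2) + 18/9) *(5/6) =55/9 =6.11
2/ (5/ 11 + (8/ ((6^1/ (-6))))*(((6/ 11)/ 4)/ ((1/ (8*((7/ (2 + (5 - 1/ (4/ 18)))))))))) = -110/ 1319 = -0.08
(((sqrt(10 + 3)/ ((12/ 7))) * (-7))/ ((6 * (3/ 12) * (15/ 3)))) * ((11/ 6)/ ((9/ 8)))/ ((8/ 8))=-1078 * sqrt(13)/ 1215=-3.20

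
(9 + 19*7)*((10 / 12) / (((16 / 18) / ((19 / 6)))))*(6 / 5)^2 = 12141 / 20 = 607.05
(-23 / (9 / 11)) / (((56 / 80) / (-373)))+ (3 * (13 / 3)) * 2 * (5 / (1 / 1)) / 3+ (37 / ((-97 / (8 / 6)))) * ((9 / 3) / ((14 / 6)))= 91798744 / 6111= 15021.89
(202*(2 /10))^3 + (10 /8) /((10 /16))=8242658 /125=65941.26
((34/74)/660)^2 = 289/596336400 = 0.00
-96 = -96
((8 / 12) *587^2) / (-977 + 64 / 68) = -11715346 / 49779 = -235.35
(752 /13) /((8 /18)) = 1692 /13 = 130.15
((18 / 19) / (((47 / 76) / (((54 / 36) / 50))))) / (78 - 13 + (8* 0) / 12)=54 / 76375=0.00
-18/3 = -6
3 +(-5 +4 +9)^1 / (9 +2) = 41 / 11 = 3.73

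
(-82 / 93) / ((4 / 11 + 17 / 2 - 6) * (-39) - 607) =1804 / 1470423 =0.00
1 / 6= 0.17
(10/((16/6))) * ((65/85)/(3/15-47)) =-25/408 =-0.06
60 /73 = 0.82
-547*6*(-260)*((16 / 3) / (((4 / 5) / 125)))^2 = 1777750000000 / 3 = 592583333333.33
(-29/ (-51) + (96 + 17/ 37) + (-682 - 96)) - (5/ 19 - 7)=-674.24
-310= -310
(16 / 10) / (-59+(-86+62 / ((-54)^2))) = -11664 / 1056895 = -0.01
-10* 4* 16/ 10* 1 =-64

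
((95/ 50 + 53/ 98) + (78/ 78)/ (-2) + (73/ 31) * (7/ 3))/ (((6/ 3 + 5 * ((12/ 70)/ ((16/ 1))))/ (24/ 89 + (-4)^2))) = 1962520736/ 33314925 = 58.91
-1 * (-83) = 83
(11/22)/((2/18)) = 9/2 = 4.50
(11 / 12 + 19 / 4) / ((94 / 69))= 391 / 94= 4.16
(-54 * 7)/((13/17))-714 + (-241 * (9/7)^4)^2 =32412002337105/74942413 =432492.11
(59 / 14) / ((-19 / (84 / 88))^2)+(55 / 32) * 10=12019709 / 698896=17.20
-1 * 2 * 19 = -38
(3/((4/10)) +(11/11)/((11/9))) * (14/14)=183/22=8.32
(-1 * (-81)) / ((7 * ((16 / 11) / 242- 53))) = -0.22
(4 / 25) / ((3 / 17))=68 / 75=0.91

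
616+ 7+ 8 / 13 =8107 / 13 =623.62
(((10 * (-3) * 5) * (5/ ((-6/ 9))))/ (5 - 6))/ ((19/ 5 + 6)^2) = -28125/ 2401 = -11.71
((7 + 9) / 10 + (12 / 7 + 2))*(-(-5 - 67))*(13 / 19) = 174096 / 665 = 261.80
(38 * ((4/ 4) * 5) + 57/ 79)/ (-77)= -15067/ 6083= -2.48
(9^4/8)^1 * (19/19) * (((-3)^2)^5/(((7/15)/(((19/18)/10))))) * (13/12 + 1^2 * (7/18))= 14449349349/896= 16126505.97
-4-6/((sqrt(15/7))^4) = -5.31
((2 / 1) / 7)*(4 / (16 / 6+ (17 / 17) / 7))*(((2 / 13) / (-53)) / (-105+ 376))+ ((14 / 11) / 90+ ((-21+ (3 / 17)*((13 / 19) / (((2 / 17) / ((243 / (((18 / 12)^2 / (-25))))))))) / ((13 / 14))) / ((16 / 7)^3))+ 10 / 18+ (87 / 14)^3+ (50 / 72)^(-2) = -27808103968912492727 / 3032579221351680000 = -9.17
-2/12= -1/6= -0.17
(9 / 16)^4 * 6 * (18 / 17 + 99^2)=3279876705 / 557056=5887.88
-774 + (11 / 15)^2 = -174029 / 225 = -773.46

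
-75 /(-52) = 75 /52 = 1.44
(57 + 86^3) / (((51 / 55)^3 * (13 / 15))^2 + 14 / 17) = 7483406523703515625 / 15305350313447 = 488940.56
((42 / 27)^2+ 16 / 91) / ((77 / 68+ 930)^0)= 19132 / 7371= 2.60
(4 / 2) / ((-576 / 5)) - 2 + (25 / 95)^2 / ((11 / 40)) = -2019151 / 1143648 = -1.77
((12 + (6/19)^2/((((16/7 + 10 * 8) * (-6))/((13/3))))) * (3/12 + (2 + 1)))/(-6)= -16217825/2495232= -6.50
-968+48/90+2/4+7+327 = -18989/30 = -632.97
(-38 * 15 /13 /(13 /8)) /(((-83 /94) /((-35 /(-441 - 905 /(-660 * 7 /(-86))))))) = 277244352 /118682447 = 2.34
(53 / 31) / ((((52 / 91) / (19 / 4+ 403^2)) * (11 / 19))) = 4579418095 / 5456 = 839336.16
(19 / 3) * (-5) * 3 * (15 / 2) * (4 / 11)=-2850 / 11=-259.09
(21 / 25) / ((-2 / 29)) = -609 / 50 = -12.18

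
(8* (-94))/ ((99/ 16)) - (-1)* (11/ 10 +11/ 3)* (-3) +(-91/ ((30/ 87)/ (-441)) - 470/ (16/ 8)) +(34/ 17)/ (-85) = 976216081/ 8415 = 116009.04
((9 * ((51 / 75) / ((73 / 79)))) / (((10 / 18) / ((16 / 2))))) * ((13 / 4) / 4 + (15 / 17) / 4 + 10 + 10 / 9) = 21137319 / 18250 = 1158.21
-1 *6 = -6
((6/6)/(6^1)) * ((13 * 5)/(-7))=-65/42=-1.55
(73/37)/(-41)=-0.05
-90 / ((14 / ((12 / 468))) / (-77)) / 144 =55 / 624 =0.09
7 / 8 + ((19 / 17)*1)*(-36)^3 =-7091593 / 136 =-52144.07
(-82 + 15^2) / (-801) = -143 / 801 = -0.18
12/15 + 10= 54/5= 10.80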